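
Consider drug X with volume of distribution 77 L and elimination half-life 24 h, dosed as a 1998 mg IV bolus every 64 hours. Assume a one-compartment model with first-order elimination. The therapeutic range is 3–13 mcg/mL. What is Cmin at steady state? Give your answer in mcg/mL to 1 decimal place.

τ/t½ = 64/24 ≈ 2.6667, so fraction remaining f = (1/2)^(64/24) ≈ 0.1575.
Single-dose peak C₀ = D/Vd = 1998/77 ≈ 25.948 mcg/mL.
Steady-state trough Cmin,ss = C₀·f/(1−f) ≈ 25.948 × 0.1575/0.8425 ≈ 4.851 mcg/mL.
Trough 4.9 mcg/mL vs MEC 3 mcg/mL: adequate.

4.9 mcg/mL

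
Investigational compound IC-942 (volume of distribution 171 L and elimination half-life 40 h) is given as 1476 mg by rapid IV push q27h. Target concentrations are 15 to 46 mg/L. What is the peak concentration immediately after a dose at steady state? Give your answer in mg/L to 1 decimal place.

23.1 mg/L

k = ln2/t½ = ln2/40 ≈ 0.017329 h⁻¹; fraction remaining f = e^(−kτ) = e^(−0.017329×27) ≈ 0.6263.
Accumulation ratio R = 1/(1 − f) ≈ 1/0.3737 ≈ 2.6759.
Single-dose peak C₀ = D/Vd = 1476/171 ≈ 8.632 mg/L.
Steady-state peak Cmax,ss = C₀·R ≈ 8.632 × 2.6759 ≈ 23.098 mg/L.
Peak 23.1 mg/L vs MTC 46 mg/L: below toxic threshold.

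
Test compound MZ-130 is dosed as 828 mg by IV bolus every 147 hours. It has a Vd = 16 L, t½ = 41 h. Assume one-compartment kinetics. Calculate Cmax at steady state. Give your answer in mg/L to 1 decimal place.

k = ln2/t½ = ln2/41 ≈ 0.016906 h⁻¹; fraction remaining f = e^(−kτ) = e^(−0.016906×147) ≈ 0.0833.
At steady state, accumulation factor R = 1/(1 − e^(−kτ)) ≈ 1.0909.
Single-dose peak C₀ = D/Vd = 828/16 ≈ 51.750 mg/L.
Cmax,ss = C₀/(1 − f) ≈ 51.750/0.9167 ≈ 56.452 mg/L.

56.5 mg/L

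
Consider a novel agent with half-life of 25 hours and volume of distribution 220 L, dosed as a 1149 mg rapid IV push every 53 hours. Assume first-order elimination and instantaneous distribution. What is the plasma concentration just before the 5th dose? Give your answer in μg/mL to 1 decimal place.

1.6 μg/mL

f = (1/2)^(τ/t½) = (1/2)^(53/25) ≈ 0.2300.
C₀ = D/Vd = 1149/220 ≈ 5.223 μg/mL.
Before the 5th dose, 4 doses have been given. Superposition: Cmin = C₀·(f + f² + … + f^4).
≈ 5.223 × (0.2300 + 0.0529 + 0.0122 + 0.0028) ≈ 5.223 × 0.2979 ≈ 1.556 μg/mL.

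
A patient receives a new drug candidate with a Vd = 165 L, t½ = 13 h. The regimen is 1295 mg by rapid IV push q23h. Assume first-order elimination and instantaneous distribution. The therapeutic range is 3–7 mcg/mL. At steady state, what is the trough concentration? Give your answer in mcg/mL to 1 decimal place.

τ/t½ = 23/13 ≈ 1.7692, so fraction remaining f = (1/2)^(23/13) ≈ 0.2934.
At steady state, accumulation factor R = 1/(1 − e^(−kτ)) ≈ 1.4152.
Single-dose peak C₀ = D/Vd = 1295/165 ≈ 7.848 mcg/mL.
Cmax,ss = C₀/(1 − f) ≈ 7.848/0.7066 ≈ 11.107 mcg/mL.
One interval later, Cmin,ss = Cmax,ss·e^(−kτ) ≈ 11.107 × 0.2934 ≈ 3.259 mcg/mL.
Trough 3.3 mcg/mL vs MEC 3 mcg/mL: adequate.

3.3 mcg/mL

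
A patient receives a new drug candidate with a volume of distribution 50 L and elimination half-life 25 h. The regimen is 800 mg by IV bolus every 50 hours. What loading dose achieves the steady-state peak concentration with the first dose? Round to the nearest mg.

1067 mg

f = (1/2)^(50/25) ≈ 0.250000; accumulation ratio R = 1/(1−f) ≈ 1.33333.
Loading dose to hit Cmax,ss on first dose: D_load = D_maint·R ≈ 800 × 1.33333 ≈ 1066.66 mg.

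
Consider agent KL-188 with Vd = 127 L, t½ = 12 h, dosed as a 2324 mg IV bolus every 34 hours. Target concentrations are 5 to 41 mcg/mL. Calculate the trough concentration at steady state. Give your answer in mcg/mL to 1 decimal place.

Over one 34-h interval, 34/12 ≈ 2.8333 half-lives elapse, leaving f ≈ 0.1403 of each dose.
Each bolus raises the concentration by D/Vd = 2324/127 ≈ 18.299 mcg/mL.
Steady-state trough Cmin,ss = C₀·f/(1−f) ≈ 18.299 × 0.1403/0.8597 ≈ 2.986 mcg/mL.
Trough 3.0 mcg/mL vs MEC 5 mcg/mL: subtherapeutic.

3.0 mcg/mL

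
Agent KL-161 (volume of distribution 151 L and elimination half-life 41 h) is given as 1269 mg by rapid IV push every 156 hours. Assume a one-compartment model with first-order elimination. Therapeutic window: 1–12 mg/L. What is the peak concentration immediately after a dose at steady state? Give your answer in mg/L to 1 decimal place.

9.1 mg/L

τ/t½ = 156/41 ≈ 3.8049, so fraction remaining f = (1/2)^(156/41) ≈ 0.0716.
At steady state, accumulation factor R = 1/(1 − e^(−kτ)) ≈ 1.0771.
Single-dose peak C₀ = D/Vd = 1269/151 ≈ 8.404 mg/L.
Cmax,ss = C₀/(1 − f) ≈ 8.404/0.9284 ≈ 9.052 mg/L.
Peak 9.1 mg/L vs MTC 12 mg/L: below toxic threshold.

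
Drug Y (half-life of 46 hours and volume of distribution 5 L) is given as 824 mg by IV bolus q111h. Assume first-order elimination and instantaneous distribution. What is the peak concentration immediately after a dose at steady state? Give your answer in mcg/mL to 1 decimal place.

202.9 mcg/mL

k = ln2/t½ = ln2/46 ≈ 0.015068 h⁻¹; fraction remaining f = e^(−kτ) = e^(−0.015068×111) ≈ 0.1878.
At steady state, accumulation factor R = 1/(1 − e^(−kτ)) ≈ 1.2312.
Each bolus raises the concentration by D/Vd = 824/5 ≈ 164.800 mcg/mL.
Cmax,ss = C₀/(1 − f) ≈ 164.800/0.8122 ≈ 202.906 mcg/mL.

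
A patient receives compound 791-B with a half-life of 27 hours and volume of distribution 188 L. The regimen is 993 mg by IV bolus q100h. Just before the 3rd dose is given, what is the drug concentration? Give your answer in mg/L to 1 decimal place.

0.4 mg/L

f = (1/2)^(τ/t½) = (1/2)^(100/27) ≈ 0.0767.
C₀ = D/Vd = 993/188 ≈ 5.282 mg/L.
Before the 3rd dose, 2 doses have been given. Superposition: Cmin = C₀·(f + f²).
≈ 5.282 × (0.0767 + 0.0059) ≈ 5.282 × 0.0826 ≈ 0.436 mg/L.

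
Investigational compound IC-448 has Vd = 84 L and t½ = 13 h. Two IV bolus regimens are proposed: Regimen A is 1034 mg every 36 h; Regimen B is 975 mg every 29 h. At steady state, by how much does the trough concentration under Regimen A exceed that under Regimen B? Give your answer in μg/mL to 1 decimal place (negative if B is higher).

Regimen A: f = (1/2)^(36/13) ≈ 0.1467; Cmin,ss = (1034/84)·f/(1−f) ≈ 2.116 μg/mL.
Regimen B: f = (1/2)^(29/13) ≈ 0.2130; Cmin,ss = (975/84)·f/(1−f) ≈ 3.141 μg/mL.
Difference ≈ 2.116 − 3.141 ≈ -1.025 μg/mL.

-1.0 μg/mL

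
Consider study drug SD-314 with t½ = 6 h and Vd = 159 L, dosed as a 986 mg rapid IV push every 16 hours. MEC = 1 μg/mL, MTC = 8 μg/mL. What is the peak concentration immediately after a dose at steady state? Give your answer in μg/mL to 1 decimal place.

7.4 μg/mL

τ/t½ = 16/6 ≈ 2.6667, so fraction remaining f = (1/2)^(16/6) ≈ 0.1575.
At steady state, accumulation factor R = 1/(1 − e^(−kτ)) ≈ 1.1869.
Single-dose peak C₀ = D/Vd = 986/159 ≈ 6.201 μg/mL.
Cmax,ss = C₀/(1 − f) ≈ 6.201/0.8425 ≈ 7.360 μg/mL.
Peak 7.4 μg/mL vs MTC 8 μg/mL: below toxic threshold.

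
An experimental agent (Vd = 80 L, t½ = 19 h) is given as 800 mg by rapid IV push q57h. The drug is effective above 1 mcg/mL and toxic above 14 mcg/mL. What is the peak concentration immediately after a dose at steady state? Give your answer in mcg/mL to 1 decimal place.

11.4 mcg/mL

The dosing interval is 3 half-lives, so f = 2^(−3) = 0.125.
Accumulation ratio R = 1/(1 − f) = 1/0.875 = 8/7.
Single-dose peak C₀ = D/Vd = 800/80 = 10 mcg/mL.
Steady-state peak Cmax,ss = C₀·R = 10 × 8/7 ≈ 11.429 mcg/mL.
Peak 11.4 mcg/mL vs MTC 14 mcg/mL: below toxic threshold.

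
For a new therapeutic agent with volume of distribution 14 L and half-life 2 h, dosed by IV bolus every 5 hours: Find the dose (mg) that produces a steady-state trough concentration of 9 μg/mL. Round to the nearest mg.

τ/t½ = 5/2 ≈ 2.5, so f = (1/2)^(5/2) ≈ 0.176777.
Cmin,ss = (D/Vd)·f/(1−f), so D = Cmin,ss·Vd·(1−f)/f.
D = 9 × 14 × (1−f)/f ≈ 9 × 14 × 4.65684 ≈ 586.76 mg.

587 mg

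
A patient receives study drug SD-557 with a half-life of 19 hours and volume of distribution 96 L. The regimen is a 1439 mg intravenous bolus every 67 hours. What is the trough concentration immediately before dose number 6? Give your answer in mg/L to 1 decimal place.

1.4 mg/L

f = (1/2)^(τ/t½) = (1/2)^(67/19) ≈ 0.0868.
C₀ = D/Vd = 1439/96 ≈ 14.990 mg/L.
Before the 6th dose, 5 doses have been given. Superposition: Cmin = C₀·(f + f² + … + f^5).
≈ 14.990 × (0.0868 + 0.0075 + 0.0007 + 0.0001 + 0.0000) ≈ 14.990 × 0.0951 ≈ 1.426 mg/L.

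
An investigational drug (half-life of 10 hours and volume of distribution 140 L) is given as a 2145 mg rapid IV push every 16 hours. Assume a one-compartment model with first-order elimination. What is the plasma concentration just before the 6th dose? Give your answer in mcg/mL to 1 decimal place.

f = (1/2)^(τ/t½) = (1/2)^(16/10) ≈ 0.3299.
C₀ = D/Vd = 2145/140 ≈ 15.321 mcg/mL.
Before the 6th dose, 5 doses have been given. Superposition: Cmin = C₀·(f + f² + … + f^5).
≈ 15.321 × (0.3299 + 0.1088 + 0.0359 + 0.0118 + 0.0039) ≈ 15.321 × 0.4903 ≈ 7.512 mcg/mL.

7.5 mcg/mL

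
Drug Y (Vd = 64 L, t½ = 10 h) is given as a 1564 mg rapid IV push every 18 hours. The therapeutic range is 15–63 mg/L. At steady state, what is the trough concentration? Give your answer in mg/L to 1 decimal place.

k = ln2/t½ = ln2/10 ≈ 0.069315 h⁻¹; fraction remaining f = e^(−kτ) = e^(−0.069315×18) ≈ 0.2872.
At steady state, accumulation factor R = 1/(1 − e^(−kτ)) ≈ 1.4029.
Single-dose peak C₀ = D/Vd = 1564/64 ≈ 24.438 mg/L.
Cmax,ss = C₀/(1 − f) ≈ 24.438/0.7128 ≈ 34.285 mg/L.
Steady-state trough Cmin,ss = Cmax,ss·f ≈ 34.285 × 0.2872 ≈ 9.847 mg/L.
Trough 9.8 mg/L vs MEC 15 mg/L: subtherapeutic.

9.8 mg/L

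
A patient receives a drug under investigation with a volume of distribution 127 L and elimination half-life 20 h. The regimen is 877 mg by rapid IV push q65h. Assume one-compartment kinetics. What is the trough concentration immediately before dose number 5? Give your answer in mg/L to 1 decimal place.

0.8 mg/L

f = (1/2)^(τ/t½) = (1/2)^(65/20) ≈ 0.1051.
C₀ = D/Vd = 877/127 ≈ 6.906 mg/L.
Before the 5th dose, 4 doses have been given. Superposition: Cmin = C₀·(f + f² + … + f^4).
≈ 6.906 × (0.1051 + 0.0110 + 0.0012 + 0.0001) ≈ 6.906 × 0.1174 ≈ 0.811 mg/L.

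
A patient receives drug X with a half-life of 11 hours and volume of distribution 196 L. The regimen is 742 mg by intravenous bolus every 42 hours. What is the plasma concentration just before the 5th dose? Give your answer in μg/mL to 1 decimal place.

f = (1/2)^(τ/t½) = (1/2)^(42/11) ≈ 0.0709.
C₀ = D/Vd = 742/196 ≈ 3.786 μg/mL.
Before the 5th dose, 4 doses have been given. Superposition: Cmin = C₀·(f + f² + … + f^4).
≈ 3.786 × (0.0709 + 0.0050 + 0.0004 + 0.0000) ≈ 3.786 × 0.0763 ≈ 0.289 μg/mL.

0.3 μg/mL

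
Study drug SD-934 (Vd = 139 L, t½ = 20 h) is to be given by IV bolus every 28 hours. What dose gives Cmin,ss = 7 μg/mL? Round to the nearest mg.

1595 mg

τ/t½ = 28/20 ≈ 1.4, so f = (1/2)^(28/20) ≈ 0.378929.
Cmin,ss = (D/Vd)·f/(1−f), so D = Cmin,ss·Vd·(1−f)/f.
D = 7 × 139 × (1−f)/f ≈ 7 × 139 × 1.63902 ≈ 1594.77 mg.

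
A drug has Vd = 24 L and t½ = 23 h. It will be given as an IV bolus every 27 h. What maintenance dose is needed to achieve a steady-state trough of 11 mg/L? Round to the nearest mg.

τ/t½ = 27/23 ≈ 1.1739, so f = (1/2)^(27/23) ≈ 0.443218.
Cmin,ss = (D/Vd)·f/(1−f), so D = Cmin,ss·Vd·(1−f)/f.
D = 11 × 24 × (1−f)/f ≈ 11 × 24 × 1.25623 ≈ 331.64 mg.

332 mg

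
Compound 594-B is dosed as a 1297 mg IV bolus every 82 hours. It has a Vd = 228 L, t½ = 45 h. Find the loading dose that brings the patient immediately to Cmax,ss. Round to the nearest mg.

f = (1/2)^(82/45) ≈ 0.282785; accumulation ratio R = 1/(1−f) ≈ 1.39428.
Loading dose to hit Cmax,ss on first dose: D_load = D_maint·R ≈ 1297 × 1.39428 ≈ 1808.38 mg.

1808 mg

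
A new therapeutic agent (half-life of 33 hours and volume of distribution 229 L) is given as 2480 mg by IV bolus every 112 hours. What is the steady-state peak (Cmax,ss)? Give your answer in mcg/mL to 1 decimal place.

k = ln2/t½ = ln2/33 ≈ 0.021004 h⁻¹; fraction remaining f = e^(−kτ) = e^(−0.021004×112) ≈ 0.0951.
At steady state, accumulation factor R = 1/(1 − e^(−kτ)) ≈ 1.1051.
Single-dose peak C₀ = D/Vd = 2480/229 ≈ 10.830 mcg/mL.
Steady-state peak Cmax,ss = C₀·R ≈ 10.830 × 1.1051 ≈ 11.968 mcg/mL.

12.0 mcg/mL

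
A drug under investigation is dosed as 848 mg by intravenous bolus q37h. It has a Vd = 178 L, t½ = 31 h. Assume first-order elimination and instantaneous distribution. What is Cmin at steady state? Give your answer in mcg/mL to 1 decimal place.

3.7 mcg/mL

τ/t½ = 37/31 ≈ 1.1935, so fraction remaining f = (1/2)^(37/31) ≈ 0.4372.
Single-dose peak C₀ = D/Vd = 848/178 ≈ 4.764 mcg/mL.
Steady-state trough Cmin,ss = C₀·f/(1−f) ≈ 4.764 × 0.4372/0.5628 ≈ 3.701 mcg/mL.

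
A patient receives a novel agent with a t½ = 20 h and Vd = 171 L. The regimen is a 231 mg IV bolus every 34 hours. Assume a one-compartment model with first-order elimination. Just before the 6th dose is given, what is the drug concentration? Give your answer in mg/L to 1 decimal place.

0.6 mg/L

f = (1/2)^(τ/t½) = (1/2)^(34/20) ≈ 0.3078.
C₀ = D/Vd = 231/171 ≈ 1.351 mg/L.
Before the 6th dose, 5 doses have been given. Superposition: Cmin = C₀·(f + f² + … + f^5).
≈ 1.351 × (0.3078 + 0.0947 + 0.0292 + 0.0090 + 0.0028) ≈ 1.351 × 0.4435 ≈ 0.599 mg/L.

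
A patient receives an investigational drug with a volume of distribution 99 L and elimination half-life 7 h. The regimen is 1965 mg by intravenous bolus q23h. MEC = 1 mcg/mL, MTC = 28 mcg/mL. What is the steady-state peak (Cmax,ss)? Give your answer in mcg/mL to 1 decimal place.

22.1 mcg/mL

Over one 23-h interval, 23/7 ≈ 3.2857 half-lives elapse, leaving f ≈ 0.1025 of each dose.
Accumulation ratio R = 1/(1 − f) ≈ 1/0.8975 ≈ 1.1142.
Single-dose peak C₀ = D/Vd = 1965/99 ≈ 19.848 mcg/mL.
Steady-state peak Cmax,ss = C₀·R ≈ 19.848 × 1.1142 ≈ 22.115 mcg/mL.
Peak 22.1 mcg/mL vs MTC 28 mcg/mL: below toxic threshold.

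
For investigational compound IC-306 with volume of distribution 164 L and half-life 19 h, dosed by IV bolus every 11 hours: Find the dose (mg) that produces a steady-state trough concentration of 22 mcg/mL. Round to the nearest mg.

1781 mg

τ/t½ = 11/19 ≈ 0.57895, so f = (1/2)^(11/19) ≈ 0.669452.
Cmin,ss = (D/Vd)·f/(1−f), so D = Cmin,ss·Vd·(1−f)/f.
D = 22 × 164 × (1−f)/f ≈ 22 × 164 × 0.49376 ≈ 1781.49 mg.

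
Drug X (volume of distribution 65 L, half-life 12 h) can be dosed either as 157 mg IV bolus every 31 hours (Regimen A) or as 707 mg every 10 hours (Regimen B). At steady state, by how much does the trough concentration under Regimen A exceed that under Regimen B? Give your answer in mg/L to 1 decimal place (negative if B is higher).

Regimen A: f = (1/2)^(31/12) ≈ 0.1669; Cmin,ss = (157/65)·f/(1−f) ≈ 0.484 mg/L.
Regimen B: f = (1/2)^(10/12) ≈ 0.5612; Cmin,ss = (707/65)·f/(1−f) ≈ 13.911 mg/L.
Difference ≈ 0.484 − 13.911 ≈ -13.427 mg/L.

-13.4 mg/L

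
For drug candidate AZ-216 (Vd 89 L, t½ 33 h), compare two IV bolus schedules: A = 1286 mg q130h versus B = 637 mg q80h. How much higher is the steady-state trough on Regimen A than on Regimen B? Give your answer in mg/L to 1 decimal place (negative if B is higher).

-0.6 mg/L

Regimen A: f = (1/2)^(130/33) ≈ 0.0652; Cmin,ss = (1286/89)·f/(1−f) ≈ 1.008 mg/L.
Regimen B: f = (1/2)^(80/33) ≈ 0.1863; Cmin,ss = (637/89)·f/(1−f) ≈ 1.639 mg/L.
Difference ≈ 1.008 − 1.639 ≈ -0.631 mg/L.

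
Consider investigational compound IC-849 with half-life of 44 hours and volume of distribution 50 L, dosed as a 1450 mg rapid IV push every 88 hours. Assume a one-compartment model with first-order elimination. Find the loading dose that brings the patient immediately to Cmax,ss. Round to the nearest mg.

1933 mg

f = (1/2)^(88/44) ≈ 0.250000; accumulation ratio R = 1/(1−f) ≈ 1.33333.
Loading dose to hit Cmax,ss on first dose: D_load = D_maint·R ≈ 1450 × 1.33333 ≈ 1933.33 mg.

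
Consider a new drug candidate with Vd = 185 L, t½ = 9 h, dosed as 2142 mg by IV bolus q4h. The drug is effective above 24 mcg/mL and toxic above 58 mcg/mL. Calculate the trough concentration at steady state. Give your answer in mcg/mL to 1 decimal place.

k = ln2/t½ = ln2/9 ≈ 0.077016 h⁻¹; fraction remaining f = e^(−kτ) = e^(−0.077016×4) ≈ 0.7349.
Accumulation ratio R = 1/(1 − f) ≈ 1/0.2651 ≈ 3.7722.
Each bolus raises the concentration by D/Vd = 2142/185 ≈ 11.578 mcg/mL.
Cmax,ss = C₀/(1 − f) ≈ 11.578/0.2651 ≈ 43.674 mcg/mL.
One interval later, Cmin,ss = Cmax,ss·e^(−kτ) ≈ 43.674 × 0.7349 ≈ 32.096 mcg/mL.
Trough 32.1 mcg/mL vs MEC 24 mcg/mL: adequate.

32.1 mcg/mL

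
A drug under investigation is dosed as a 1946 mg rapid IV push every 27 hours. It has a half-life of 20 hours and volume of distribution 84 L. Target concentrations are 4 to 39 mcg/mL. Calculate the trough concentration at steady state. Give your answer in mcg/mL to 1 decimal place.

15.0 mcg/mL

k = ln2/t½ = ln2/20 ≈ 0.034657 h⁻¹; fraction remaining f = e^(−kτ) = e^(−0.034657×27) ≈ 0.3923.
Each bolus raises the concentration by D/Vd = 1946/84 ≈ 23.167 mcg/mL.
Steady-state trough Cmin,ss = C₀·f/(1−f) ≈ 23.167 × 0.3923/0.6077 ≈ 14.955 mcg/mL.
Trough 15.0 mcg/mL vs MEC 4 mcg/mL: adequate.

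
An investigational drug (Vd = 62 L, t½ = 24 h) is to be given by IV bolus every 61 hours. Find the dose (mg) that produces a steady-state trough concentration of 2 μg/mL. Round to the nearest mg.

τ/t½ = 61/24 ≈ 2.5417, so f = (1/2)^(61/24) ≈ 0.171744.
Cmin,ss = (D/Vd)·f/(1−f), so D = Cmin,ss·Vd·(1−f)/f.
D = 2 × 62 × (1−f)/f ≈ 2 × 62 × 4.82262 ≈ 598.00 mg.

598 mg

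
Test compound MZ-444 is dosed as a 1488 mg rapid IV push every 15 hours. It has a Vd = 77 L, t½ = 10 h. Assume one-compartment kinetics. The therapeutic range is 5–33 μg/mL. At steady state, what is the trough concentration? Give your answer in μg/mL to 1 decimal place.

10.6 μg/mL

Over one 15-h interval, 15/10 ≈ 1.5 half-lives elapse, leaving f ≈ 0.3536 of each dose.
Each bolus raises the concentration by D/Vd = 1488/77 ≈ 19.325 μg/mL.
Steady-state trough Cmin,ss = C₀·f/(1−f) ≈ 19.325 × 0.3536/0.6464 ≈ 10.571 μg/mL.
Trough 10.6 μg/mL vs MEC 5 μg/mL: adequate.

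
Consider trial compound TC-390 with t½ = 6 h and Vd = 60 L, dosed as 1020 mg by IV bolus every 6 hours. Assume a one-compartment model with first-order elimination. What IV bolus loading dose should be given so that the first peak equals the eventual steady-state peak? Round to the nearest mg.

f = (1/2)^(6/6) ≈ 0.500000; accumulation ratio R = 1/(1−f) ≈ 2.00000.
Loading dose to hit Cmax,ss on first dose: D_load = D_maint·R ≈ 1020 × 2.00000 ≈ 2040.00 mg.

2040 mg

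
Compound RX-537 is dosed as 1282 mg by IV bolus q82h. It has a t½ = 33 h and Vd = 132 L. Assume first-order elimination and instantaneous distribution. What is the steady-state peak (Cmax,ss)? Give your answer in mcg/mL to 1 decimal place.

k = ln2/t½ = ln2/33 ≈ 0.021004 h⁻¹; fraction remaining f = e^(−kτ) = e^(−0.021004×82) ≈ 0.1786.
At steady state, accumulation factor R = 1/(1 − e^(−kτ)) ≈ 1.2174.
Each bolus raises the concentration by D/Vd = 1282/132 ≈ 9.712 mcg/mL.
Cmax,ss = C₀/(1 − f) ≈ 9.712/0.8214 ≈ 11.824 mcg/mL.

11.8 mcg/mL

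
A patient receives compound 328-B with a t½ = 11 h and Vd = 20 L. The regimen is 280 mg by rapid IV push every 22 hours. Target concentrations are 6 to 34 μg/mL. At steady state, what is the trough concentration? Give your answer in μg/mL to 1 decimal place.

4.7 μg/mL

The dosing interval is 2 half-lives, so f = 2^(−2) = 0.25.
Accumulation ratio R = 1/(1 − f) = 1/0.75 = 4/3.
Single-dose peak C₀ = D/Vd = 280/20 = 14 μg/mL.
Steady-state peak Cmax,ss = C₀·R = 14 × 4/3 ≈ 18.667 μg/mL.
Steady-state trough Cmin,ss = Cmax,ss·f ≈ 18.667 × 0.25 ≈ 4.667 μg/mL.
Trough 4.7 μg/mL vs MEC 6 μg/mL: subtherapeutic.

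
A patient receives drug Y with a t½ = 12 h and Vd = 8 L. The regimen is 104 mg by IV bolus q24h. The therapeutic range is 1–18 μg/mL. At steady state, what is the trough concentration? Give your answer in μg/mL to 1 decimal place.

4.3 μg/mL

τ = 24 h = 2 half-lives, so f = (1/2)^2 = 0.25.
Accumulation ratio R = 1/(1 − f) = 1/0.75 = 4/3.
Single-dose peak C₀ = D/Vd = 104/8 = 13 μg/mL.
Steady-state peak Cmax,ss = C₀·R = 13 × 4/3 ≈ 17.333 μg/mL.
Steady-state trough Cmin,ss = Cmax,ss·f ≈ 17.333 × 0.25 ≈ 4.333 μg/mL.
Trough 4.3 μg/mL vs MEC 1 μg/mL: adequate.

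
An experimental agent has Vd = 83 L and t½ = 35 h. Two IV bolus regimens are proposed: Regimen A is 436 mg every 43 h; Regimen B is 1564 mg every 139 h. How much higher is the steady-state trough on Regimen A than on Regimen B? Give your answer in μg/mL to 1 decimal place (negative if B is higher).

2.6 μg/mL

Regimen A: f = (1/2)^(43/35) ≈ 0.4267; Cmin,ss = (436/83)·f/(1−f) ≈ 3.910 μg/mL.
Regimen B: f = (1/2)^(139/35) ≈ 0.0638; Cmin,ss = (1564/83)·f/(1−f) ≈ 1.284 μg/mL.
Difference ≈ 3.910 − 1.284 ≈ 2.626 μg/mL.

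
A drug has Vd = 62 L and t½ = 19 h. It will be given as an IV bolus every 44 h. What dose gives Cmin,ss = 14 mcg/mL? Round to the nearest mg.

τ/t½ = 44/19 ≈ 2.3158, so f = (1/2)^(44/19) ≈ 0.200853.
Cmin,ss = (D/Vd)·f/(1−f), so D = Cmin,ss·Vd·(1−f)/f.
D = 14 × 62 × (1−f)/f ≈ 14 × 62 × 3.97877 ≈ 3453.57 mg.

3454 mg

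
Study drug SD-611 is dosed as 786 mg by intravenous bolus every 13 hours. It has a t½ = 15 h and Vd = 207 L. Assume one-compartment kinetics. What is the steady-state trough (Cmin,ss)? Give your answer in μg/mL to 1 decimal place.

Over one 13-h interval, 13/15 ≈ 0.86667 half-lives elapse, leaving f ≈ 0.5484 of each dose.
At steady state, accumulation factor R = 1/(1 − e^(−kτ)) ≈ 2.2143.
Each bolus raises the concentration by D/Vd = 786/207 ≈ 3.797 μg/mL.
Steady-state peak Cmax,ss = C₀·R ≈ 3.797 × 2.2143 ≈ 8.408 μg/mL.
One interval later, Cmin,ss = Cmax,ss·e^(−kτ) ≈ 8.408 × 0.5484 ≈ 4.611 μg/mL.

4.6 μg/mL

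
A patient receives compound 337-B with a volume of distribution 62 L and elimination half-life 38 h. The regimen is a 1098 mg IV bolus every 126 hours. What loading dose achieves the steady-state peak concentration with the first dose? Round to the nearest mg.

f = (1/2)^(126/38) ≈ 0.100426; accumulation ratio R = 1/(1−f) ≈ 1.11164.
Loading dose to hit Cmax,ss on first dose: D_load = D_maint·R ≈ 1098 × 1.11164 ≈ 1220.58 mg.

1221 mg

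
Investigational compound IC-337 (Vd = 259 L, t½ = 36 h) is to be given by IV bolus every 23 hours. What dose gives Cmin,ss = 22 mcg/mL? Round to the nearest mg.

τ/t½ = 23/36 ≈ 0.63889, so f = (1/2)^(23/36) ≈ 0.642207.
Cmin,ss = (D/Vd)·f/(1−f), so D = Cmin,ss·Vd·(1−f)/f.
D = 22 × 259 × (1−f)/f ≈ 22 × 259 × 0.55713 ≈ 3174.53 mg.

3175 mg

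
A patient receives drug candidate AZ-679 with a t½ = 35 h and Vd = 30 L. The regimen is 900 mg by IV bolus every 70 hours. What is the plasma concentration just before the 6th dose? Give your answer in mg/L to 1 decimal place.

10.0 mg/L

f = (1/2)^(τ/t½) = (1/2)^(70/35) ≈ 0.2500.
C₀ = D/Vd = 900/30 ≈ 30.000 mg/L.
Before the 6th dose, 5 doses have been given. Superposition: Cmin = C₀·(f + f² + … + f^5).
≈ 30.000 × (0.2500 + 0.0625 + 0.0156 + 0.0039 + 0.0010) ≈ 30.000 × 0.3330 ≈ 9.990 mg/L.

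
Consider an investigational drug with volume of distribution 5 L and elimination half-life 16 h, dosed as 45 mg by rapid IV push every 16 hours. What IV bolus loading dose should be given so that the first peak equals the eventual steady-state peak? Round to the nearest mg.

90 mg

f = (1/2)^(16/16) ≈ 0.500000; accumulation ratio R = 1/(1−f) ≈ 2.00000.
Loading dose to hit Cmax,ss on first dose: D_load = D_maint·R ≈ 45 × 2.00000 ≈ 90.00 mg.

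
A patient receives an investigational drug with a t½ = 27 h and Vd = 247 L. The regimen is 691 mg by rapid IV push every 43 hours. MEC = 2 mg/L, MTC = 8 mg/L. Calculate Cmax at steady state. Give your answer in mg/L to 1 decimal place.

k = ln2/t½ = ln2/27 ≈ 0.025672 h⁻¹; fraction remaining f = e^(−kτ) = e^(−0.025672×43) ≈ 0.3316.
Accumulation ratio R = 1/(1 − f) ≈ 1/0.6684 ≈ 1.4961.
Each bolus raises the concentration by D/Vd = 691/247 ≈ 2.798 mg/L.
Cmax,ss = C₀/(1 − f) ≈ 2.798/0.6684 ≈ 4.186 mg/L.
Peak 4.2 mg/L vs MTC 8 mg/L: below toxic threshold.

4.2 mg/L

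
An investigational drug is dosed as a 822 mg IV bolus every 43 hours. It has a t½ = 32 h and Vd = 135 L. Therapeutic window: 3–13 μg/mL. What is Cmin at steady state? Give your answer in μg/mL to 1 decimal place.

4.0 μg/mL

k = ln2/t½ = ln2/32 ≈ 0.021661 h⁻¹; fraction remaining f = e^(−kτ) = e^(−0.021661×43) ≈ 0.3940.
At steady state, accumulation factor R = 1/(1 − e^(−kτ)) ≈ 1.6502.
Each bolus raises the concentration by D/Vd = 822/135 ≈ 6.089 μg/mL.
Steady-state peak Cmax,ss = C₀·R ≈ 6.089 × 1.6502 ≈ 10.048 μg/mL.
Steady-state trough Cmin,ss = Cmax,ss·f ≈ 10.048 × 0.3940 ≈ 3.959 μg/mL.
Trough 4.0 μg/mL vs MEC 3 μg/mL: adequate.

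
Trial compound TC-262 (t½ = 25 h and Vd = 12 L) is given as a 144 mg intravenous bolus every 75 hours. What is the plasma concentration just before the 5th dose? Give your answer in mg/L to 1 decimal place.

1.7 mg/L

f = (1/2)^(τ/t½) = (1/2)^(75/25) ≈ 0.1250.
C₀ = D/Vd = 144/12 ≈ 12.000 mg/L.
Before the 5th dose, 4 doses have been given. Superposition: Cmin = C₀·(f + f² + … + f^4).
≈ 12.000 × (0.1250 + 0.0156 + 0.0020 + 0.0002) ≈ 12.000 × 0.1428 ≈ 1.714 mg/L.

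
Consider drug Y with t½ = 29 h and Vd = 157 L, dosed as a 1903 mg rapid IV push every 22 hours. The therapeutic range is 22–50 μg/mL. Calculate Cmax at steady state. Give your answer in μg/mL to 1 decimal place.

29.6 μg/mL

Over one 22-h interval, 22/29 ≈ 0.75862 half-lives elapse, leaving f ≈ 0.5911 of each dose.
Accumulation ratio R = 1/(1 − f) ≈ 1/0.4089 ≈ 2.4456.
Each bolus raises the concentration by D/Vd = 1903/157 ≈ 12.121 μg/mL.
Steady-state peak Cmax,ss = C₀·R ≈ 12.121 × 2.4456 ≈ 29.643 μg/mL.
Peak 29.6 μg/mL vs MTC 50 μg/mL: below toxic threshold.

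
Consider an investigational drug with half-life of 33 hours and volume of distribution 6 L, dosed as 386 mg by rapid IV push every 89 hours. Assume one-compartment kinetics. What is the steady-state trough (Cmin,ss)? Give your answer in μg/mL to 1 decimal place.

11.7 μg/mL

Over one 89-h interval, 89/33 ≈ 2.697 half-lives elapse, leaving f ≈ 0.1542 of each dose.
Each bolus raises the concentration by D/Vd = 386/6 ≈ 64.333 μg/mL.
Steady-state trough Cmin,ss = C₀·f/(1−f) ≈ 64.333 × 0.1542/0.8458 ≈ 11.729 μg/mL.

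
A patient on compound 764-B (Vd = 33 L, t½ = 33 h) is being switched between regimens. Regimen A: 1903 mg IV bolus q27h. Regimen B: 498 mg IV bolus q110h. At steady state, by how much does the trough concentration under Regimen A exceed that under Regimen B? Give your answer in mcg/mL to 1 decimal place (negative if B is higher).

Regimen A: f = (1/2)^(27/33) ≈ 0.5672; Cmin,ss = (1903/33)·f/(1−f) ≈ 75.574 mcg/mL.
Regimen B: f = (1/2)^(110/33) ≈ 0.0992; Cmin,ss = (498/33)·f/(1−f) ≈ 1.662 mcg/mL.
Difference ≈ 75.574 − 1.662 ≈ 73.912 mcg/mL.

73.9 mcg/mL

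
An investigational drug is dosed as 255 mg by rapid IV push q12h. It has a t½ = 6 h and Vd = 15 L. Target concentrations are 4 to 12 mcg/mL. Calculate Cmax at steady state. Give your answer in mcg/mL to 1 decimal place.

The dosing interval is 2 half-lives, so f = 2^(−2) = 0.25.
Accumulation ratio R = 1/(1 − f) = 1/0.75 = 4/3.
Single-dose peak C₀ = D/Vd = 255/15 = 17 mcg/mL.
Steady-state peak Cmax,ss = C₀·R = 17 × 4/3 ≈ 22.667 mcg/mL.
Peak 22.7 mcg/mL vs MTC 12 mcg/mL: exceeds toxic threshold.

22.7 mcg/mL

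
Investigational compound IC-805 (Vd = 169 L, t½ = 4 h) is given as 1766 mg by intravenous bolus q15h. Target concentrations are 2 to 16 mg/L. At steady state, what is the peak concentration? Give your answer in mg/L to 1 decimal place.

11.3 mg/L

τ/t½ = 15/4 ≈ 3.75, so fraction remaining f = (1/2)^(15/4) ≈ 0.0743.
At steady state, accumulation factor R = 1/(1 − e^(−kτ)) ≈ 1.0803.
Single-dose peak C₀ = D/Vd = 1766/169 ≈ 10.450 mg/L.
Steady-state peak Cmax,ss = C₀·R ≈ 10.450 × 1.0803 ≈ 11.289 mg/L.
Peak 11.3 mg/L vs MTC 16 mg/L: below toxic threshold.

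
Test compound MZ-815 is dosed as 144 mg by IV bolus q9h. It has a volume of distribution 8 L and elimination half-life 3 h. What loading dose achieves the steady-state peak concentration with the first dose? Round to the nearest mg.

165 mg

f = (1/2)^(9/3) ≈ 0.125000; accumulation ratio R = 1/(1−f) ≈ 1.14286.
Loading dose to hit Cmax,ss on first dose: D_load = D_maint·R ≈ 144 × 1.14286 ≈ 164.57 mg.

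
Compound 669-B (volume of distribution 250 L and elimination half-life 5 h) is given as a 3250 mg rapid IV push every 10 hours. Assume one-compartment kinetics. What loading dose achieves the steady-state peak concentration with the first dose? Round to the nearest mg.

4333 mg

f = (1/2)^(10/5) ≈ 0.250000; accumulation ratio R = 1/(1−f) ≈ 1.33333.
Loading dose to hit Cmax,ss on first dose: D_load = D_maint·R ≈ 3250 × 1.33333 ≈ 4333.32 mg.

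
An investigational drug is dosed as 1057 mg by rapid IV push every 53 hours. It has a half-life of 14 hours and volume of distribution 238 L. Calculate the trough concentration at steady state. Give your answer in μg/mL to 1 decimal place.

0.3 μg/mL

τ/t½ = 53/14 ≈ 3.7857, so fraction remaining f = (1/2)^(53/14) ≈ 0.0725.
Accumulation ratio R = 1/(1 − f) ≈ 1/0.9275 ≈ 1.0782.
Single-dose peak C₀ = D/Vd = 1057/238 ≈ 4.441 μg/mL.
Steady-state peak Cmax,ss = C₀·R ≈ 4.441 × 1.0782 ≈ 4.788 μg/mL.
One interval later, Cmin,ss = Cmax,ss·e^(−kτ) ≈ 4.788 × 0.0725 ≈ 0.347 μg/mL.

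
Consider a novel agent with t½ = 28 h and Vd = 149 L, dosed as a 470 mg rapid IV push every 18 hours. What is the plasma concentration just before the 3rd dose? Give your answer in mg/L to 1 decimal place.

3.3 mg/L

f = (1/2)^(τ/t½) = (1/2)^(18/28) ≈ 0.6404.
C₀ = D/Vd = 470/149 ≈ 3.154 mg/L.
Before the 3rd dose, 2 doses have been given. Superposition: Cmin = C₀·(f + f²).
≈ 3.154 × (0.6404 + 0.4101) ≈ 3.154 × 1.0505 ≈ 3.313 mg/L.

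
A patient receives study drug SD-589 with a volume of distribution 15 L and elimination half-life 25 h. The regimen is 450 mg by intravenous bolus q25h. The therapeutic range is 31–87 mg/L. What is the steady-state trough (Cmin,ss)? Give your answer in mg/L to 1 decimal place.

The dosing interval is 1 half-life, so f = 2^(−1) = 0.5.
At steady state, R = 1/(1 − 0.5) = 2/1.
Single-dose peak C₀ = D/Vd = 450/15 = 30 mg/L.
Steady-state peak Cmax,ss = C₀·R = 30 × 2/1 ≈ 60.000 mg/L.
Steady-state trough Cmin,ss = Cmax,ss·f ≈ 60.000 × 0.5 ≈ 30.000 mg/L.
Trough 30.0 mg/L vs MEC 31 mg/L: subtherapeutic.

30.0 mg/L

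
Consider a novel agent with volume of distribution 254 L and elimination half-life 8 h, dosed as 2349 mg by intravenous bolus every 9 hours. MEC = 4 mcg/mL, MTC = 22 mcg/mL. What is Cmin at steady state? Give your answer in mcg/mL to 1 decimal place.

7.8 mcg/mL

k = ln2/t½ = ln2/8 ≈ 0.086643 h⁻¹; fraction remaining f = e^(−kτ) = e^(−0.086643×9) ≈ 0.4585.
Each bolus raises the concentration by D/Vd = 2349/254 ≈ 9.248 mcg/mL.
Steady-state trough Cmin,ss = C₀·f/(1−f) ≈ 9.248 × 0.4585/0.5415 ≈ 7.830 mcg/mL.
Trough 7.8 mcg/mL vs MEC 4 mcg/mL: adequate.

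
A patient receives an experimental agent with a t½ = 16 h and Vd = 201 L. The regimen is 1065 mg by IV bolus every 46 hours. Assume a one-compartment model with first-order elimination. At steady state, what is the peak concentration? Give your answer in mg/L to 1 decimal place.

6.1 mg/L

Over one 46-h interval, 46/16 ≈ 2.875 half-lives elapse, leaving f ≈ 0.1363 of each dose.
Accumulation ratio R = 1/(1 − f) ≈ 1/0.8637 ≈ 1.1578.
Each bolus raises the concentration by D/Vd = 1065/201 ≈ 5.299 mg/L.
Steady-state peak Cmax,ss = C₀·R ≈ 5.299 × 1.1578 ≈ 6.135 mg/L.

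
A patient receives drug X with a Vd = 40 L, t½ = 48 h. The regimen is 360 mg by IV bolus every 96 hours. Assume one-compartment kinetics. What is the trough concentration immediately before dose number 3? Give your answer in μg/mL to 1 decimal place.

2.8 μg/mL

f = (1/2)^(τ/t½) = (1/2)^(96/48) ≈ 0.2500.
C₀ = D/Vd = 360/40 ≈ 9.000 μg/mL.
Before the 3rd dose, 2 doses have been given. Superposition: Cmin = C₀·(f + f²).
≈ 9.000 × (0.2500 + 0.0625) ≈ 9.000 × 0.3125 ≈ 2.812 μg/mL.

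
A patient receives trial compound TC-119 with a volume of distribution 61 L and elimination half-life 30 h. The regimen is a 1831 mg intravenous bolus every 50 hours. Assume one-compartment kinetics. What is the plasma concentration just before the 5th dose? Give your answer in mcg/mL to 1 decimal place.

13.7 mcg/mL

f = (1/2)^(τ/t½) = (1/2)^(50/30) ≈ 0.3150.
C₀ = D/Vd = 1831/61 ≈ 30.016 mcg/mL.
Before the 5th dose, 4 doses have been given. Superposition: Cmin = C₀·(f + f² + … + f^4).
≈ 30.016 × (0.3150 + 0.0992 + 0.0313 + 0.0098) ≈ 30.016 × 0.4553 ≈ 13.666 mcg/mL.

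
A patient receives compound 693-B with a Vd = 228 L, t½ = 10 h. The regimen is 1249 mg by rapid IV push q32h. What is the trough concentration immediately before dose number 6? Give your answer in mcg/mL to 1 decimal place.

f = (1/2)^(τ/t½) = (1/2)^(32/10) ≈ 0.1088.
C₀ = D/Vd = 1249/228 ≈ 5.478 mcg/mL.
Before the 6th dose, 5 doses have been given. Superposition: Cmin = C₀·(f + f² + … + f^5).
≈ 5.478 × (0.1088 + 0.0118 + 0.0013 + 0.0001 + 0.0000) ≈ 5.478 × 0.1220 ≈ 0.668 mcg/mL.

0.7 mcg/mL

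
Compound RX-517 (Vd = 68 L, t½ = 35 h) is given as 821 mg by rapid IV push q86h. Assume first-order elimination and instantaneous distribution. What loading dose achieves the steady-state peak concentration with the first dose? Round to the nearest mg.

1004 mg

f = (1/2)^(86/35) ≈ 0.182107; accumulation ratio R = 1/(1−f) ≈ 1.22265.
Loading dose to hit Cmax,ss on first dose: D_load = D_maint·R ≈ 821 × 1.22265 ≈ 1003.80 mg.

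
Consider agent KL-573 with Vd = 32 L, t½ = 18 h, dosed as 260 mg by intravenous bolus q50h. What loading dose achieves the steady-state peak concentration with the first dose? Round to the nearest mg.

f = (1/2)^(50/18) ≈ 0.145816; accumulation ratio R = 1/(1−f) ≈ 1.17071.
Loading dose to hit Cmax,ss on first dose: D_load = D_maint·R ≈ 260 × 1.17071 ≈ 304.38 mg.

304 mg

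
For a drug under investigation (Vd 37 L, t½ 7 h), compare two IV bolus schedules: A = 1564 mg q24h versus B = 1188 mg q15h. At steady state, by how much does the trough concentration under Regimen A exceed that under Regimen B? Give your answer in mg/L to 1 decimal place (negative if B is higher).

-5.1 mg/L

Regimen A: f = (1/2)^(24/7) ≈ 0.0929; Cmin,ss = (1564/37)·f/(1−f) ≈ 4.329 mg/L.
Regimen B: f = (1/2)^(15/7) ≈ 0.2264; Cmin,ss = (1188/37)·f/(1−f) ≈ 9.397 mg/L.
Difference ≈ 4.329 − 9.397 ≈ -5.068 mg/L.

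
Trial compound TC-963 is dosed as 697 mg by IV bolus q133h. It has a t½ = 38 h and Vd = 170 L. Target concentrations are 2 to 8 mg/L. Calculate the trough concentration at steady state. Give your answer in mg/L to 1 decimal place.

τ/t½ = 133/38 ≈ 3.5, so fraction remaining f = (1/2)^(133/38) ≈ 0.0884.
At steady state, accumulation factor R = 1/(1 − e^(−kτ)) ≈ 1.0970.
Single-dose peak C₀ = D/Vd = 697/170 ≈ 4.100 mg/L.
Cmax,ss = C₀/(1 − f) ≈ 4.100/0.9116 ≈ 4.498 mg/L.
Steady-state trough Cmin,ss = Cmax,ss·f ≈ 4.498 × 0.0884 ≈ 0.398 mg/L.
Trough 0.4 mg/L vs MEC 2 mg/L: subtherapeutic.

0.4 mg/L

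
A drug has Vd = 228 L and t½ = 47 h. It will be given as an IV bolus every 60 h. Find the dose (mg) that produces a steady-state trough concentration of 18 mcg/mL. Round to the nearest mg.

τ/t½ = 60/47 ≈ 1.2766, so f = (1/2)^(60/47) ≈ 0.412768.
Cmin,ss = (D/Vd)·f/(1−f), so D = Cmin,ss·Vd·(1−f)/f.
D = 18 × 228 × (1−f)/f ≈ 18 × 228 × 1.42267 ≈ 5838.64 mg.

5839 mg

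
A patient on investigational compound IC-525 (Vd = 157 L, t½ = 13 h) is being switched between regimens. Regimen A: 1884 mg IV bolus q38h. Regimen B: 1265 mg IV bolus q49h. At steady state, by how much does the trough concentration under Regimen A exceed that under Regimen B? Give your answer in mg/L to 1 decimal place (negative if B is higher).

1.2 mg/L

Regimen A: f = (1/2)^(38/13) ≈ 0.1318; Cmin,ss = (1884/157)·f/(1−f) ≈ 1.822 mg/L.
Regimen B: f = (1/2)^(49/13) ≈ 0.0733; Cmin,ss = (1265/157)·f/(1−f) ≈ 0.637 mg/L.
Difference ≈ 1.822 − 0.637 ≈ 1.185 mg/L.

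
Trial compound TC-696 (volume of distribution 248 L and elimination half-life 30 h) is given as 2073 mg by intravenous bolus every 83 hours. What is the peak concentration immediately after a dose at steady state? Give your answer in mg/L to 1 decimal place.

9.8 mg/L

Over one 83-h interval, 83/30 ≈ 2.7667 half-lives elapse, leaving f ≈ 0.1469 of each dose.
At steady state, accumulation factor R = 1/(1 − e^(−kτ)) ≈ 1.1722.
Each bolus raises the concentration by D/Vd = 2073/248 ≈ 8.359 mg/L.
Steady-state peak Cmax,ss = C₀·R ≈ 8.359 × 1.1722 ≈ 9.798 mg/L.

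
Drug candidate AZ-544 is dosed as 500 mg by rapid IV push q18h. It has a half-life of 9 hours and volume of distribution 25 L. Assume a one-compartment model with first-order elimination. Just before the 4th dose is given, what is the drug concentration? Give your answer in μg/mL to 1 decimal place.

6.6 μg/mL

f = (1/2)^(τ/t½) = (1/2)^(18/9) ≈ 0.2500.
C₀ = D/Vd = 500/25 ≈ 20.000 μg/mL.
Before the 4th dose, 3 doses have been given. Superposition: Cmin = C₀·(f + f² + … + f^3).
≈ 20.000 × (0.2500 + 0.0625 + 0.0156) ≈ 20.000 × 0.3281 ≈ 6.562 μg/mL.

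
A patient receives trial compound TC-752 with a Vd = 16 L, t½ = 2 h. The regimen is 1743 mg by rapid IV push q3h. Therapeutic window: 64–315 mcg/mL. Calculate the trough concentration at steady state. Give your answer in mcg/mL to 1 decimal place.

59.6 mcg/mL

k = ln2/t½ = ln2/2 ≈ 0.346574 h⁻¹; fraction remaining f = e^(−kτ) = e^(−0.346574×3) ≈ 0.3536.
At steady state, accumulation factor R = 1/(1 − e^(−kτ)) ≈ 1.5470.
Each bolus raises the concentration by D/Vd = 1743/16 ≈ 108.938 mcg/mL.
Cmax,ss = C₀/(1 − f) ≈ 108.938/0.6464 ≈ 168.530 mcg/mL.
One interval later, Cmin,ss = Cmax,ss·e^(−kτ) ≈ 168.530 × 0.3536 ≈ 59.592 mcg/mL.
Trough 59.6 mcg/mL vs MEC 64 mcg/mL: subtherapeutic.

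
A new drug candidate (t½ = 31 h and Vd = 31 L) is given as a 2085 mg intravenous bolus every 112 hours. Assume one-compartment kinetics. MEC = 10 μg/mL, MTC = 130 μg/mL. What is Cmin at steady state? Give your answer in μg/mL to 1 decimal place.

k = ln2/t½ = ln2/31 ≈ 0.022360 h⁻¹; fraction remaining f = e^(−kτ) = e^(−0.022360×112) ≈ 0.0817.
Accumulation ratio R = 1/(1 − f) ≈ 1/0.9183 ≈ 1.0890.
Single-dose peak C₀ = D/Vd = 2085/31 ≈ 67.258 μg/mL.
Cmax,ss = C₀/(1 − f) ≈ 67.258/0.9183 ≈ 73.242 μg/mL.
Steady-state trough Cmin,ss = Cmax,ss·f ≈ 73.242 × 0.0817 ≈ 5.984 μg/mL.
Trough 6.0 μg/mL vs MEC 10 μg/mL: subtherapeutic.

6.0 μg/mL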